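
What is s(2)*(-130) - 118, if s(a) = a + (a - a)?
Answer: -378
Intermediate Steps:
s(a) = a (s(a) = a + 0 = a)
s(2)*(-130) - 118 = 2*(-130) - 118 = -260 - 118 = -378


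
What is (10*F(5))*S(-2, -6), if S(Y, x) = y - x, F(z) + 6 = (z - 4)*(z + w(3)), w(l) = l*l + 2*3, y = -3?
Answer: 420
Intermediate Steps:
w(l) = 6 + l**2 (w(l) = l**2 + 6 = 6 + l**2)
F(z) = -6 + (-4 + z)*(15 + z) (F(z) = -6 + (z - 4)*(z + (6 + 3**2)) = -6 + (-4 + z)*(z + (6 + 9)) = -6 + (-4 + z)*(z + 15) = -6 + (-4 + z)*(15 + z))
S(Y, x) = -3 - x
(10*F(5))*S(-2, -6) = (10*(-66 + 5**2 + 11*5))*(-3 - 1*(-6)) = (10*(-66 + 25 + 55))*(-3 + 6) = (10*14)*3 = 140*3 = 420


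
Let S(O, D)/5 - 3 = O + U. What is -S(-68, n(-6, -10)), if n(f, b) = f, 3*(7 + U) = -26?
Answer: 1210/3 ≈ 403.33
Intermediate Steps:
U = -47/3 (U = -7 + (⅓)*(-26) = -7 - 26/3 = -47/3 ≈ -15.667)
S(O, D) = -190/3 + 5*O (S(O, D) = 15 + 5*(O - 47/3) = 15 + 5*(-47/3 + O) = 15 + (-235/3 + 5*O) = -190/3 + 5*O)
-S(-68, n(-6, -10)) = -(-190/3 + 5*(-68)) = -(-190/3 - 340) = -1*(-1210/3) = 1210/3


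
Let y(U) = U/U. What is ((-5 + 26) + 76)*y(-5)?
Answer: 97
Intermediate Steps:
y(U) = 1
((-5 + 26) + 76)*y(-5) = ((-5 + 26) + 76)*1 = (21 + 76)*1 = 97*1 = 97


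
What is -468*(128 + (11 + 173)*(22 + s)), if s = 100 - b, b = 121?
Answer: -146016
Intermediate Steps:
s = -21 (s = 100 - 1*121 = 100 - 121 = -21)
-468*(128 + (11 + 173)*(22 + s)) = -468*(128 + (11 + 173)*(22 - 21)) = -468*(128 + 184*1) = -468*(128 + 184) = -468*312 = -146016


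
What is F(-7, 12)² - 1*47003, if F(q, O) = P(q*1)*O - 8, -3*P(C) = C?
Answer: -46603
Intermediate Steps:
P(C) = -C/3
F(q, O) = -8 - O*q/3 (F(q, O) = (-q/3)*O - 8 = -O*q/3 - 8 = -8 - O*q/3)
F(-7, 12)² - 1*47003 = (-8 - ⅓*12*(-7))² - 1*47003 = (-8 + 28)² - 47003 = 20² - 47003 = 400 - 47003 = -46603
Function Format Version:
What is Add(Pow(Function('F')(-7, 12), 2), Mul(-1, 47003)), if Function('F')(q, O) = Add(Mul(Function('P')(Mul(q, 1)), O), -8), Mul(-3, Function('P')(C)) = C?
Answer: -46603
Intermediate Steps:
Function('P')(C) = Mul(Rational(-1, 3), C)
Function('F')(q, O) = Add(-8, Mul(Rational(-1, 3), O, q)) (Function('F')(q, O) = Add(Mul(Mul(Rational(-1, 3), Mul(q, 1)), O), -8) = Add(Mul(Mul(Rational(-1, 3), q), O), -8) = Add(Mul(Rational(-1, 3), O, q), -8) = Add(-8, Mul(Rational(-1, 3), O, q)))
Add(Pow(Function('F')(-7, 12), 2), Mul(-1, 47003)) = Add(Pow(Add(-8, Mul(Rational(-1, 3), 12, -7)), 2), Mul(-1, 47003)) = Add(Pow(Add(-8, 28), 2), -47003) = Add(Pow(20, 2), -47003) = Add(400, -47003) = -46603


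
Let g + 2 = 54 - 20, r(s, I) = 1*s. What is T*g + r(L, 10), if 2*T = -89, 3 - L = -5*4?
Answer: -1401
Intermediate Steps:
L = 23 (L = 3 - (-5)*4 = 3 - 1*(-20) = 3 + 20 = 23)
r(s, I) = s
g = 32 (g = -2 + (54 - 20) = -2 + 34 = 32)
T = -89/2 (T = (½)*(-89) = -89/2 ≈ -44.500)
T*g + r(L, 10) = -89/2*32 + 23 = -1424 + 23 = -1401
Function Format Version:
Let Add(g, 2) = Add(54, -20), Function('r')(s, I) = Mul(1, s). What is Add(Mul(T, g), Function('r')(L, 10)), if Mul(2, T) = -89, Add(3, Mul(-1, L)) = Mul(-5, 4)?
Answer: -1401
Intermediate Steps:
L = 23 (L = Add(3, Mul(-1, Mul(-5, 4))) = Add(3, Mul(-1, -20)) = Add(3, 20) = 23)
Function('r')(s, I) = s
g = 32 (g = Add(-2, Add(54, -20)) = Add(-2, 34) = 32)
T = Rational(-89, 2) (T = Mul(Rational(1, 2), -89) = Rational(-89, 2) ≈ -44.500)
Add(Mul(T, g), Function('r')(L, 10)) = Add(Mul(Rational(-89, 2), 32), 23) = Add(-1424, 23) = -1401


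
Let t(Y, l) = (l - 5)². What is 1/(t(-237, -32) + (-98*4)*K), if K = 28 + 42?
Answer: -1/26071 ≈ -3.8357e-5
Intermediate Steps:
K = 70
t(Y, l) = (-5 + l)²
1/(t(-237, -32) + (-98*4)*K) = 1/((-5 - 32)² - 98*4*70) = 1/((-37)² - 392*70) = 1/(1369 - 27440) = 1/(-26071) = -1/26071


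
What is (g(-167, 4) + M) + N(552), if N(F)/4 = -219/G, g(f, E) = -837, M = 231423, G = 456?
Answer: 8762195/38 ≈ 2.3058e+5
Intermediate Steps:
N(F) = -73/38 (N(F) = 4*(-219/456) = 4*(-219*1/456) = 4*(-73/152) = -73/38)
(g(-167, 4) + M) + N(552) = (-837 + 231423) - 73/38 = 230586 - 73/38 = 8762195/38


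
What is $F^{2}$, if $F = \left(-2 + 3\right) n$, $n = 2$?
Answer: $4$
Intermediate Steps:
$F = 2$ ($F = \left(-2 + 3\right) 2 = 1 \cdot 2 = 2$)
$F^{2} = 2^{2} = 4$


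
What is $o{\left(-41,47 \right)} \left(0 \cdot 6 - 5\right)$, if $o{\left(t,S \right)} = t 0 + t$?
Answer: $205$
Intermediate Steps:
$o{\left(t,S \right)} = t$ ($o{\left(t,S \right)} = 0 + t = t$)
$o{\left(-41,47 \right)} \left(0 \cdot 6 - 5\right) = - 41 \left(0 \cdot 6 - 5\right) = - 41 \left(0 - 5\right) = \left(-41\right) \left(-5\right) = 205$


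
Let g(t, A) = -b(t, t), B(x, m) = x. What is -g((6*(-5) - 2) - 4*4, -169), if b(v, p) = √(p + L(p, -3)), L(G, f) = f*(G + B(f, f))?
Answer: √105 ≈ 10.247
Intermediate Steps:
L(G, f) = f*(G + f)
b(v, p) = √(9 - 2*p) (b(v, p) = √(p - 3*(p - 3)) = √(p - 3*(-3 + p)) = √(p + (9 - 3*p)) = √(9 - 2*p))
g(t, A) = -√(9 - 2*t)
-g((6*(-5) - 2) - 4*4, -169) = -(-1)*√(9 - 2*((6*(-5) - 2) - 4*4)) = -(-1)*√(9 - 2*((-30 - 2) - 16)) = -(-1)*√(9 - 2*(-32 - 16)) = -(-1)*√(9 - 2*(-48)) = -(-1)*√(9 + 96) = -(-1)*√105 = √105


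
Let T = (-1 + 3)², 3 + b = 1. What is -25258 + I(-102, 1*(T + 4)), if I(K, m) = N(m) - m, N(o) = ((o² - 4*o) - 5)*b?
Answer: -25320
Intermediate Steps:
b = -2 (b = -3 + 1 = -2)
T = 4 (T = 2² = 4)
N(o) = 10 - 2*o² + 8*o (N(o) = ((o² - 4*o) - 5)*(-2) = (-5 + o² - 4*o)*(-2) = 10 - 2*o² + 8*o)
I(K, m) = 10 - 2*m² + 7*m (I(K, m) = (10 - 2*m² + 8*m) - m = 10 - 2*m² + 7*m)
-25258 + I(-102, 1*(T + 4)) = -25258 + (10 - 2*(4 + 4)² + 7*(1*(4 + 4))) = -25258 + (10 - 2*(1*8)² + 7*(1*8)) = -25258 + (10 - 2*8² + 7*8) = -25258 + (10 - 2*64 + 56) = -25258 + (10 - 128 + 56) = -25258 - 62 = -25320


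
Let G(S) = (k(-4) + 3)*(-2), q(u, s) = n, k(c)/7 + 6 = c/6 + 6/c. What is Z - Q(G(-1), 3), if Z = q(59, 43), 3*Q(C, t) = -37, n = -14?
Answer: -5/3 ≈ -1.6667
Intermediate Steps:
k(c) = -42 + 42/c + 7*c/6 (k(c) = -42 + 7*(c/6 + 6/c) = -42 + 7*(6/c + c/6) = -42 + (42/c + 7*c/6) = -42 + 42/c + 7*c/6)
q(u, s) = -14
G(S) = 325/3 (G(S) = ((-42 + 42/(-4) + (7/6)*(-4)) + 3)*(-2) = ((-42 + 42*(-¼) - 14/3) + 3)*(-2) = ((-42 - 21/2 - 14/3) + 3)*(-2) = (-343/6 + 3)*(-2) = -325/6*(-2) = 325/3)
Q(C, t) = -37/3 (Q(C, t) = (⅓)*(-37) = -37/3)
Z = -14
Z - Q(G(-1), 3) = -14 - 1*(-37/3) = -14 + 37/3 = -5/3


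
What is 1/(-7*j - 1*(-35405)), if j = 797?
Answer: 1/29826 ≈ 3.3528e-5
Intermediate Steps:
1/(-7*j - 1*(-35405)) = 1/(-7*797 - 1*(-35405)) = 1/(-5579 + 35405) = 1/29826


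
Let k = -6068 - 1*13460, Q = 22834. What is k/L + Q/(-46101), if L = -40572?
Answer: -2180060/155867481 ≈ -0.013987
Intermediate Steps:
k = -19528 (k = -6068 - 13460 = -19528)
k/L + Q/(-46101) = -19528/(-40572) + 22834/(-46101) = -19528*(-1/40572) + 22834*(-1/46101) = 4882/10143 - 22834/46101 = -2180060/155867481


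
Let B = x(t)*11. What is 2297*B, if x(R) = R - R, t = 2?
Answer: 0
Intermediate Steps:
x(R) = 0
B = 0 (B = 0*11 = 0)
2297*B = 2297*0 = 0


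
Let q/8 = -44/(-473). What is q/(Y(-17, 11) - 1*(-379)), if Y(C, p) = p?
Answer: 16/8385 ≈ 0.0019082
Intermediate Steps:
q = 32/43 (q = 8*(-44/(-473)) = 8*(-44*(-1/473)) = 8*(4/43) = 32/43 ≈ 0.74419)
q/(Y(-17, 11) - 1*(-379)) = 32/(43*(11 - 1*(-379))) = 32/(43*(11 + 379)) = (32/43)/390 = (32/43)*(1/390) = 16/8385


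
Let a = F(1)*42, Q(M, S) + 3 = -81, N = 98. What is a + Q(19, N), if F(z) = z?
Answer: -42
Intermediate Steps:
Q(M, S) = -84 (Q(M, S) = -3 - 81 = -84)
a = 42 (a = 1*42 = 42)
a + Q(19, N) = 42 - 84 = -42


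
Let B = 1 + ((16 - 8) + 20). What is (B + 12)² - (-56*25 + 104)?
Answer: 2977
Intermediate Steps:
B = 29 (B = 1 + (8 + 20) = 1 + 28 = 29)
(B + 12)² - (-56*25 + 104) = (29 + 12)² - (-56*25 + 104) = 41² - (-1400 + 104) = 1681 - 1*(-1296) = 1681 + 1296 = 2977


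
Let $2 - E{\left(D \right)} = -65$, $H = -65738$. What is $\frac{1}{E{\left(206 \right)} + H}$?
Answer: $- \frac{1}{65671} \approx -1.5227 \cdot 10^{-5}$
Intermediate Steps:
$E{\left(D \right)} = 67$ ($E{\left(D \right)} = 2 - -65 = 2 + 65 = 67$)
$\frac{1}{E{\left(206 \right)} + H} = \frac{1}{67 - 65738} = \frac{1}{-65671} = - \frac{1}{65671}$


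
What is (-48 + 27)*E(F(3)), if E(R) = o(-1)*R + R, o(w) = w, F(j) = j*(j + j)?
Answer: 0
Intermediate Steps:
F(j) = 2*j² (F(j) = j*(2*j) = 2*j²)
E(R) = 0 (E(R) = -R + R = 0)
(-48 + 27)*E(F(3)) = (-48 + 27)*0 = -21*0 = 0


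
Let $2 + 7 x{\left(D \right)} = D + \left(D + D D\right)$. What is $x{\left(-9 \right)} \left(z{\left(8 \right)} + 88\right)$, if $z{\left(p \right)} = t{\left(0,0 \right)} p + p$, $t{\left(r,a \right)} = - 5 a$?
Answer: $\frac{5856}{7} \approx 836.57$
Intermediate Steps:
$x{\left(D \right)} = - \frac{2}{7} + \frac{D^{2}}{7} + \frac{2 D}{7}$ ($x{\left(D \right)} = - \frac{2}{7} + \frac{D + \left(D + D D\right)}{7} = - \frac{2}{7} + \frac{D + \left(D + D^{2}\right)}{7} = - \frac{2}{7} + \frac{D^{2} + 2 D}{7} = - \frac{2}{7} + \left(\frac{D^{2}}{7} + \frac{2 D}{7}\right) = - \frac{2}{7} + \frac{D^{2}}{7} + \frac{2 D}{7}$)
$z{\left(p \right)} = p$ ($z{\left(p \right)} = \left(-5\right) 0 p + p = 0 p + p = 0 + p = p$)
$x{\left(-9 \right)} \left(z{\left(8 \right)} + 88\right) = \left(- \frac{2}{7} + \frac{\left(-9\right)^{2}}{7} + \frac{2}{7} \left(-9\right)\right) \left(8 + 88\right) = \left(- \frac{2}{7} + \frac{1}{7} \cdot 81 - \frac{18}{7}\right) 96 = \left(- \frac{2}{7} + \frac{81}{7} - \frac{18}{7}\right) 96 = \frac{61}{7} \cdot 96 = \frac{5856}{7}$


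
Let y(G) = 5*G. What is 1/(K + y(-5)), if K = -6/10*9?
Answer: -5/152 ≈ -0.032895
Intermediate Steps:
K = -27/5 (K = -6*⅒*9 = -⅗*9 = -27/5 ≈ -5.4000)
1/(K + y(-5)) = 1/(-27/5 + 5*(-5)) = 1/(-27/5 - 25) = 1/(-152/5) = -5/152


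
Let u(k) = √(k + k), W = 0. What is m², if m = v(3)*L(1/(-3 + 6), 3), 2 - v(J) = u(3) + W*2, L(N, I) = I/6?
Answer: 5/2 - √6 ≈ 0.050510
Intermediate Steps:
L(N, I) = I/6 (L(N, I) = I*(⅙) = I/6)
u(k) = √2*√k (u(k) = √(2*k) = √2*√k)
v(J) = 2 - √6 (v(J) = 2 - (√2*√3 + 0*2) = 2 - (√6 + 0) = 2 - √6)
m = 1 - √6/2 (m = (2 - √6)*((⅙)*3) = (2 - √6)*(½) = 1 - √6/2 ≈ -0.22474)
m² = (1 - √6/2)²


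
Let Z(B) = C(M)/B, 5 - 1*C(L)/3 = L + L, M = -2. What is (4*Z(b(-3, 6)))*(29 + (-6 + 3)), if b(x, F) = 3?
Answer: 936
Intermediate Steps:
C(L) = 15 - 6*L (C(L) = 15 - 3*(L + L) = 15 - 6*L)
Z(B) = 27/B (Z(B) = (15 - 6*(-2))/B = (15 + 12)/B = 27/B)
(4*Z(b(-3, 6)))*(29 + (-6 + 3)) = (4*(27/3))*(29 + (-6 + 3)) = (4*(27*(⅓)))*(29 - 3) = (4*9)*26 = 36*26 = 936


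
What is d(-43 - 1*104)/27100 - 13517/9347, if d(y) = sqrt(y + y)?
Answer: -13517/9347 + 7*I*sqrt(6)/27100 ≈ -1.4461 + 0.00063271*I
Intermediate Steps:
d(y) = sqrt(2)*sqrt(y) (d(y) = sqrt(2*y) = sqrt(2)*sqrt(y))
d(-43 - 1*104)/27100 - 13517/9347 = (sqrt(2)*sqrt(-43 - 1*104))/27100 - 13517/9347 = (sqrt(2)*sqrt(-43 - 104))*(1/27100) - 13517*1/9347 = (sqrt(2)*sqrt(-147))*(1/27100) - 13517/9347 = (sqrt(2)*(7*I*sqrt(3)))*(1/27100) - 13517/9347 = (7*I*sqrt(6))*(1/27100) - 13517/9347 = 7*I*sqrt(6)/27100 - 13517/9347 = -13517/9347 + 7*I*sqrt(6)/27100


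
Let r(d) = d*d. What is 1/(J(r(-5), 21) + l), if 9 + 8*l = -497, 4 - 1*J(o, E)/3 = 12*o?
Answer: -4/3805 ≈ -0.0010512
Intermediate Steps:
r(d) = d²
J(o, E) = 12 - 36*o
l = -253/4 (l = -9/8 + (⅛)*(-497) = -9/8 - 497/8 = -253/4 ≈ -63.250)
1/(J(r(-5), 21) + l) = 1/((12 - 36*(-5)²) - 253/4) = 1/((12 - 36*25) - 253/4) = 1/((12 - 900) - 253/4) = 1/(-888 - 253/4) = 1/(-3805/4) = -4/3805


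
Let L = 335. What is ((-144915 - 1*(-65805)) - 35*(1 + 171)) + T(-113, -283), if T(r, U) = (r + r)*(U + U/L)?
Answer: -7028662/335 ≈ -20981.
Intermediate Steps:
T(r, U) = 672*U*r/335 (T(r, U) = (r + r)*(U + U/335) = (2*r)*(U + U*(1/335)) = (2*r)*(U + U/335) = (2*r)*(336*U/335) = 672*U*r/335)
((-144915 - 1*(-65805)) - 35*(1 + 171)) + T(-113, -283) = ((-144915 - 1*(-65805)) - 35*(1 + 171)) + (672/335)*(-283)*(-113) = ((-144915 + 65805) - 35*172) + 21489888/335 = (-79110 - 6020) + 21489888/335 = -85130 + 21489888/335 = -7028662/335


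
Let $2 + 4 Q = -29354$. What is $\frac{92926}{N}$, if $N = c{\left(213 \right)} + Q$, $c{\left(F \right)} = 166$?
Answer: $- \frac{92926}{7173} \approx -12.955$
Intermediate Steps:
$Q = -7339$ ($Q = - \frac{1}{2} + \frac{1}{4} \left(-29354\right) = - \frac{1}{2} - \frac{14677}{2} = -7339$)
$N = -7173$ ($N = 166 - 7339 = -7173$)
$\frac{92926}{N} = \frac{92926}{-7173} = 92926 \left(- \frac{1}{7173}\right) = - \frac{92926}{7173}$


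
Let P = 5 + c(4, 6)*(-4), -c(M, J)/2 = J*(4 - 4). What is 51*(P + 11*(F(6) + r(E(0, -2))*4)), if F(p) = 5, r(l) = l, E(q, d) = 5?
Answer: 14280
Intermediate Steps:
c(M, J) = 0 (c(M, J) = -2*J*(4 - 4) = -2*J*0 = -2*0 = 0)
P = 5 (P = 5 + 0*(-4) = 5 + 0 = 5)
51*(P + 11*(F(6) + r(E(0, -2))*4)) = 51*(5 + 11*(5 + 5*4)) = 51*(5 + 11*(5 + 20)) = 51*(5 + 11*25) = 51*(5 + 275) = 51*280 = 14280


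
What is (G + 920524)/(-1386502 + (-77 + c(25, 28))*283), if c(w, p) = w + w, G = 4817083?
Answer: -5737607/1394143 ≈ -4.1155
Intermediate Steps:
c(w, p) = 2*w
(G + 920524)/(-1386502 + (-77 + c(25, 28))*283) = (4817083 + 920524)/(-1386502 + (-77 + 2*25)*283) = 5737607/(-1386502 + (-77 + 50)*283) = 5737607/(-1386502 - 27*283) = 5737607/(-1386502 - 7641) = 5737607/(-1394143) = 5737607*(-1/1394143) = -5737607/1394143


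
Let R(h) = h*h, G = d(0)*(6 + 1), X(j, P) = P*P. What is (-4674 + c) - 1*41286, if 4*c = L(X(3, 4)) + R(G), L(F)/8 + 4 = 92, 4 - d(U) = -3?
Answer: -180735/4 ≈ -45184.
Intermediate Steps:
X(j, P) = P²
d(U) = 7 (d(U) = 4 - 1*(-3) = 4 + 3 = 7)
L(F) = 704 (L(F) = -32 + 8*92 = -32 + 736 = 704)
G = 49 (G = 7*(6 + 1) = 7*7 = 49)
R(h) = h²
c = 3105/4 (c = (704 + 49²)/4 = (704 + 2401)/4 = (¼)*3105 = 3105/4 ≈ 776.25)
(-4674 + c) - 1*41286 = (-4674 + 3105/4) - 1*41286 = -15591/4 - 41286 = -180735/4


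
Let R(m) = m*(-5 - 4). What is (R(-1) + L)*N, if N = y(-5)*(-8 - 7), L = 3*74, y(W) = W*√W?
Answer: 17325*I*√5 ≈ 38740.0*I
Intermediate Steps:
y(W) = W^(3/2)
R(m) = -9*m (R(m) = m*(-9) = -9*m)
L = 222
N = 75*I*√5 (N = (-5)^(3/2)*(-8 - 7) = -5*I*√5*(-15) = 75*I*√5 ≈ 167.71*I)
(R(-1) + L)*N = (-9*(-1) + 222)*(75*I*√5) = (9 + 222)*(75*I*√5) = 231*(75*I*√5) = 17325*I*√5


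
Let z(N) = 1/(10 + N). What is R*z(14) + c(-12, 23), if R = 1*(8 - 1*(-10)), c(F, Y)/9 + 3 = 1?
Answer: -69/4 ≈ -17.250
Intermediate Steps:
c(F, Y) = -18 (c(F, Y) = -27 + 9*1 = -27 + 9 = -18)
R = 18 (R = 1*(8 + 10) = 1*18 = 18)
R*z(14) + c(-12, 23) = 18/(10 + 14) - 18 = 18/24 - 18 = 18*(1/24) - 18 = ¾ - 18 = -69/4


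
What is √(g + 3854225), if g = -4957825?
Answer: 20*I*√2759 ≈ 1050.5*I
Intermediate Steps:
√(g + 3854225) = √(-4957825 + 3854225) = √(-1103600) = 20*I*√2759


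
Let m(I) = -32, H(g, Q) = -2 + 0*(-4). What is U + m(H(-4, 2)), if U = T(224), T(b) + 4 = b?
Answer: 188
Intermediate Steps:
H(g, Q) = -2 (H(g, Q) = -2 + 0 = -2)
T(b) = -4 + b
U = 220 (U = -4 + 224 = 220)
U + m(H(-4, 2)) = 220 - 32 = 188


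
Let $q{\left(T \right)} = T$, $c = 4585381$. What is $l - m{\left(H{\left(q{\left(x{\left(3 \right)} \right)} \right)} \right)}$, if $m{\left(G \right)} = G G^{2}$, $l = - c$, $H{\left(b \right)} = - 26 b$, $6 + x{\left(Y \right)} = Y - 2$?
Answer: $-6782381$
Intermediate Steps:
$x{\left(Y \right)} = -8 + Y$ ($x{\left(Y \right)} = -6 + \left(Y - 2\right) = -6 + \left(-2 + Y\right) = -8 + Y$)
$l = -4585381$ ($l = \left(-1\right) 4585381 = -4585381$)
$m{\left(G \right)} = G^{3}$
$l - m{\left(H{\left(q{\left(x{\left(3 \right)} \right)} \right)} \right)} = -4585381 - \left(- 26 \left(-8 + 3\right)\right)^{3} = -4585381 - \left(\left(-26\right) \left(-5\right)\right)^{3} = -4585381 - 130^{3} = -4585381 - 2197000 = -6782381$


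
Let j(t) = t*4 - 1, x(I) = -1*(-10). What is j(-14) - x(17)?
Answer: -67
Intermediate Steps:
x(I) = 10
j(t) = -1 + 4*t (j(t) = 4*t - 1 = -1 + 4*t)
j(-14) - x(17) = (-1 + 4*(-14)) - 1*10 = (-1 - 56) - 10 = -57 - 10 = -67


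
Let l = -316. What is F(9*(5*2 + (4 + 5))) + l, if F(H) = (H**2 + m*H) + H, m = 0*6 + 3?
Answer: 29609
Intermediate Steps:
m = 3 (m = 0 + 3 = 3)
F(H) = H**2 + 4*H (F(H) = (H**2 + 3*H) + H = H**2 + 4*H)
F(9*(5*2 + (4 + 5))) + l = (9*(5*2 + (4 + 5)))*(4 + 9*(5*2 + (4 + 5))) - 316 = (9*(10 + 9))*(4 + 9*(10 + 9)) - 316 = (9*19)*(4 + 9*19) - 316 = 171*(4 + 171) - 316 = 171*175 - 316 = 29925 - 316 = 29609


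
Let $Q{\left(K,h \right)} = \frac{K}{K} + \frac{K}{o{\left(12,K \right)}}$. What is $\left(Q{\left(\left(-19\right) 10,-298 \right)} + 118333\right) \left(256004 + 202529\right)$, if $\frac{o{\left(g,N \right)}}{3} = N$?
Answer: $\frac{162780590599}{3} \approx 5.426 \cdot 10^{10}$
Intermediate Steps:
$o{\left(g,N \right)} = 3 N$
$Q{\left(K,h \right)} = \frac{4}{3}$ ($Q{\left(K,h \right)} = \frac{K}{K} + \frac{K}{3 K} = 1 + K \frac{1}{3 K} = 1 + \frac{1}{3} = \frac{4}{3}$)
$\left(Q{\left(\left(-19\right) 10,-298 \right)} + 118333\right) \left(256004 + 202529\right) = \left(\frac{4}{3} + 118333\right) \left(256004 + 202529\right) = \frac{355003}{3} \cdot 458533 = \frac{162780590599}{3}$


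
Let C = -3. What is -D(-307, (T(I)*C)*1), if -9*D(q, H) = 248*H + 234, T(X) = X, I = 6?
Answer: -470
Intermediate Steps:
D(q, H) = -26 - 248*H/9 (D(q, H) = -(248*H + 234)/9 = -(234 + 248*H)/9 = -26 - 248*H/9)
-D(-307, (T(I)*C)*1) = -(-26 - 248*6*(-3)/9) = -(-26 - (-496)) = -(-26 - 248/9*(-18)) = -(-26 + 496) = -1*470 = -470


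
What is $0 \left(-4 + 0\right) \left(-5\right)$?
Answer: $0$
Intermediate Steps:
$0 \left(-4 + 0\right) \left(-5\right) = 0 \left(-4\right) \left(-5\right) = 0 \left(-5\right) = 0$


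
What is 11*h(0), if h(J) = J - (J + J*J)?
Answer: 0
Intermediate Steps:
h(J) = -J² (h(J) = J - (J + J²) = J + (-J - J²) = -J²)
11*h(0) = 11*(-1*0²) = 11*(-1*0) = 11*0 = 0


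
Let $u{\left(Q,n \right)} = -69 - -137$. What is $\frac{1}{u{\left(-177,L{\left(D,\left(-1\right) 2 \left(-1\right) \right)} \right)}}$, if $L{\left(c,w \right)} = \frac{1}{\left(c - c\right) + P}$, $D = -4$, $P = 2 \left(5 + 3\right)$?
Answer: $\frac{1}{68} \approx 0.014706$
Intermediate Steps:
$P = 16$ ($P = 2 \cdot 8 = 16$)
$L{\left(c,w \right)} = \frac{1}{16}$ ($L{\left(c,w \right)} = \frac{1}{\left(c - c\right) + 16} = \frac{1}{0 + 16} = \frac{1}{16}$)
$u{\left(Q,n \right)} = 68$ ($u{\left(Q,n \right)} = -69 + 137 = 68$)
$\frac{1}{u{\left(-177,L{\left(D,\left(-1\right) 2 \left(-1\right) \right)} \right)}} = \frac{1}{68}$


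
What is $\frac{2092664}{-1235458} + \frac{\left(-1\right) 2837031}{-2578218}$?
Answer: $- \frac{45007413037}{75840001282} \approx -0.59345$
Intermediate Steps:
$\frac{2092664}{-1235458} + \frac{\left(-1\right) 2837031}{-2578218} = 2092664 \left(- \frac{1}{1235458}\right) - - \frac{945677}{859406} = - \frac{149476}{88247} + \frac{945677}{859406} = - \frac{45007413037}{75840001282}$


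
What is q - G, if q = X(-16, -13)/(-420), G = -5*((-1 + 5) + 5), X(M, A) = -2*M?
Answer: 4717/105 ≈ 44.924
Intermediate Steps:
G = -45 (G = -5*(4 + 5) = -5*9 = -45)
q = -8/105 (q = -2*(-16)/(-420) = 32*(-1/420) = -8/105 ≈ -0.076190)
q - G = -8/105 - 1*(-45) = -8/105 + 45 = 4717/105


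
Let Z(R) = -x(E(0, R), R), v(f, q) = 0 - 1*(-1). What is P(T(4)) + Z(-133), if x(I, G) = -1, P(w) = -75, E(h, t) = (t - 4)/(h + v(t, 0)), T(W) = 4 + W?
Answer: -74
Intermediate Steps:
v(f, q) = 1 (v(f, q) = 0 + 1 = 1)
E(h, t) = (-4 + t)/(1 + h) (E(h, t) = (t - 4)/(h + 1) = (-4 + t)/(1 + h))
Z(R) = 1 (Z(R) = -1*(-1) = 1)
P(T(4)) + Z(-133) = -75 + 1 = -74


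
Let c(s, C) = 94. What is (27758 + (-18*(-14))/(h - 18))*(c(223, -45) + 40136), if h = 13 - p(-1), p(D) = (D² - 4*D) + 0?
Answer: 1115690544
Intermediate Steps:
p(D) = D² - 4*D
h = 8 (h = 13 - (-1)*(-4 - 1) = 13 - (-1)*(-5) = 13 - 1*5 = 13 - 5 = 8)
(27758 + (-18*(-14))/(h - 18))*(c(223, -45) + 40136) = (27758 + (-18*(-14))/(8 - 18))*(94 + 40136) = (27758 + 252/(-10))*40230 = (27758 + 252*(-⅒))*40230 = (27758 - 126/5)*40230 = (138664/5)*40230 = 1115690544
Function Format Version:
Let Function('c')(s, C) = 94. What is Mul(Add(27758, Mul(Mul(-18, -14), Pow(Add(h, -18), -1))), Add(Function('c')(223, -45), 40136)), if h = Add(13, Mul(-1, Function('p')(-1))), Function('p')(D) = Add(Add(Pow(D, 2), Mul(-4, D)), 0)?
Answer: 1115690544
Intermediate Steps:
Function('p')(D) = Add(Pow(D, 2), Mul(-4, D))
h = 8 (h = Add(13, Mul(-1, Mul(-1, Add(-4, -1)))) = Add(13, Mul(-1, Mul(-1, -5))) = Add(13, Mul(-1, 5)) = Add(13, -5) = 8)
Mul(Add(27758, Mul(Mul(-18, -14), Pow(Add(h, -18), -1))), Add(Function('c')(223, -45), 40136)) = Mul(Add(27758, Mul(Mul(-18, -14), Pow(Add(8, -18), -1))), Add(94, 40136)) = Mul(Add(27758, Mul(252, Pow(-10, -1))), 40230) = Mul(Add(27758, Mul(252, Rational(-1, 10))), 40230) = Mul(Add(27758, Rational(-126, 5)), 40230) = Mul(Rational(138664, 5), 40230) = 1115690544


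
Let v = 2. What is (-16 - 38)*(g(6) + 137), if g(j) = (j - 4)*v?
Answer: -7614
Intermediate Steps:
g(j) = -8 + 2*j (g(j) = (j - 4)*2 = (-4 + j)*2 = -8 + 2*j)
(-16 - 38)*(g(6) + 137) = (-16 - 38)*((-8 + 2*6) + 137) = -54*((-8 + 12) + 137) = -54*(4 + 137) = -54*141 = -7614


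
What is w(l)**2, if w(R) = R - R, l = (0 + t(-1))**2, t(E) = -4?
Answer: 0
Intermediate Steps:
l = 16 (l = (0 - 4)**2 = (-4)**2 = 16)
w(R) = 0
w(l)**2 = 0**2 = 0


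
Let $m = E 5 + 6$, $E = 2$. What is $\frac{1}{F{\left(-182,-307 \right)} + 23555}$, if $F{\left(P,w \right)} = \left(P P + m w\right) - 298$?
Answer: $\frac{1}{51469} \approx 1.9429 \cdot 10^{-5}$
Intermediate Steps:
$m = 16$ ($m = 2 \cdot 5 + 6 = 10 + 6 = 16$)
$F{\left(P,w \right)} = -298 + P^{2} + 16 w$ ($F{\left(P,w \right)} = \left(P P + 16 w\right) - 298 = \left(P^{2} + 16 w\right) - 298 = -298 + P^{2} + 16 w$)
$\frac{1}{F{\left(-182,-307 \right)} + 23555} = \frac{1}{\left(-298 + \left(-182\right)^{2} + 16 \left(-307\right)\right) + 23555} = \frac{1}{\left(-298 + 33124 - 4912\right) + 23555} = \frac{1}{27914 + 23555} = \frac{1}{51469}$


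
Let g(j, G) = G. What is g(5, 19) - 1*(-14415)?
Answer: 14434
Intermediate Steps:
g(5, 19) - 1*(-14415) = 19 - 1*(-14415) = 19 + 14415 = 14434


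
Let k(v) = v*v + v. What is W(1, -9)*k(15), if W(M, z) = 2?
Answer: 480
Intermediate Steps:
k(v) = v + v² (k(v) = v² + v = v + v²)
W(1, -9)*k(15) = 2*(15*(1 + 15)) = 2*(15*16) = 2*240 = 480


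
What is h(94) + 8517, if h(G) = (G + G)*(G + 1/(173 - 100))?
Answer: 1911985/73 ≈ 26192.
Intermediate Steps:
h(G) = 2*G*(1/73 + G) (h(G) = (2*G)*(G + 1/73) = (2*G)*(1/73 + G) = 2*G*(1/73 + G))
h(94) + 8517 = (2/73)*94*(1 + 73*94) + 8517 = (2/73)*94*(1 + 6862) + 8517 = (2/73)*94*6863 + 8517 = 1290244/73 + 8517 = 1911985/73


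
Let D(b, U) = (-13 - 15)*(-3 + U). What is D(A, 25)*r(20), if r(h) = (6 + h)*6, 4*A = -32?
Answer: -96096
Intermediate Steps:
A = -8 (A = (¼)*(-32) = -8)
D(b, U) = 84 - 28*U (D(b, U) = -28*(-3 + U) = 84 - 28*U)
r(h) = 36 + 6*h
D(A, 25)*r(20) = (84 - 28*25)*(36 + 6*20) = (84 - 700)*(36 + 120) = -616*156 = -96096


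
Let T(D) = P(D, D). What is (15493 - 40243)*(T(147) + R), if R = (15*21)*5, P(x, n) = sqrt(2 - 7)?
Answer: -38981250 - 24750*I*sqrt(5) ≈ -3.8981e+7 - 55343.0*I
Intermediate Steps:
P(x, n) = I*sqrt(5) (P(x, n) = sqrt(-5) = I*sqrt(5))
R = 1575 (R = 315*5 = 1575)
T(D) = I*sqrt(5)
(15493 - 40243)*(T(147) + R) = (15493 - 40243)*(I*sqrt(5) + 1575) = -24750*(1575 + I*sqrt(5)) = -38981250 - 24750*I*sqrt(5)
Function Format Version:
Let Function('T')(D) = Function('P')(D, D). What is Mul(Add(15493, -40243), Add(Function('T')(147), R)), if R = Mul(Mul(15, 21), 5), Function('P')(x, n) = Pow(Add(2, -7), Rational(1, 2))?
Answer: Add(-38981250, Mul(-24750, I, Pow(5, Rational(1, 2)))) ≈ Add(-3.8981e+7, Mul(-55343., I))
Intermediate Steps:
Function('P')(x, n) = Mul(I, Pow(5, Rational(1, 2))) (Function('P')(x, n) = Pow(-5, Rational(1, 2)) = Mul(I, Pow(5, Rational(1, 2))))
R = 1575 (R = Mul(315, 5) = 1575)
Function('T')(D) = Mul(I, Pow(5, Rational(1, 2)))
Mul(Add(15493, -40243), Add(Function('T')(147), R)) = Mul(Add(15493, -40243), Add(Mul(I, Pow(5, Rational(1, 2))), 1575)) = Mul(-24750, Add(1575, Mul(I, Pow(5, Rational(1, 2))))) = Add(-38981250, Mul(-24750, I, Pow(5, Rational(1, 2))))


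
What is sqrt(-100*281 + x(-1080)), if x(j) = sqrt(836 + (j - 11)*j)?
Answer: sqrt(-28100 + 2*sqrt(294779)) ≈ 164.36*I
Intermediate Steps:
x(j) = sqrt(836 + j*(-11 + j)) (x(j) = sqrt(836 + (-11 + j)*j) = sqrt(836 + j*(-11 + j)))
sqrt(-100*281 + x(-1080)) = sqrt(-100*281 + sqrt(836 + (-1080)**2 - 11*(-1080))) = sqrt(-28100 + sqrt(836 + 1166400 + 11880)) = sqrt(-28100 + sqrt(1179116)) = sqrt(-28100 + 2*sqrt(294779))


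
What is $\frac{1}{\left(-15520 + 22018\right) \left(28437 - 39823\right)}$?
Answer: $- \frac{1}{73986228} \approx -1.3516 \cdot 10^{-8}$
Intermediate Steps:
$\frac{1}{\left(-15520 + 22018\right) \left(28437 - 39823\right)} = \frac{1}{6498 \left(-11386\right)} = \frac{1}{-73986228} = - \frac{1}{73986228}$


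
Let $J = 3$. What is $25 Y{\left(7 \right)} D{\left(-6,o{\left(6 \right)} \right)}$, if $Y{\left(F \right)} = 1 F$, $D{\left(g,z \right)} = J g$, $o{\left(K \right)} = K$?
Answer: $-3150$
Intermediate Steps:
$D{\left(g,z \right)} = 3 g$
$Y{\left(F \right)} = F$
$25 Y{\left(7 \right)} D{\left(-6,o{\left(6 \right)} \right)} = 25 \cdot 7 \cdot 3 \left(-6\right) = 175 \left(-18\right) = -3150$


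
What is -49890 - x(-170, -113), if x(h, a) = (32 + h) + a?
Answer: -49639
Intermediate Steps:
x(h, a) = 32 + a + h
-49890 - x(-170, -113) = -49890 - (32 - 113 - 170) = -49890 - 1*(-251) = -49890 + 251 = -49639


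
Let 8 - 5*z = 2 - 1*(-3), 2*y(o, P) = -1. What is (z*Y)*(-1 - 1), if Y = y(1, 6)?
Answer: ⅗ ≈ 0.60000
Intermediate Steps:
y(o, P) = -½ (y(o, P) = (½)*(-1) = -½)
Y = -½ ≈ -0.50000
z = ⅗ (z = 8/5 - (2 - 1*(-3))/5 = 8/5 - (2 + 3)/5 = 8/5 - ⅕*5 = 8/5 - 1 = ⅗ ≈ 0.60000)
(z*Y)*(-1 - 1) = ((⅗)*(-½))*(-1 - 1) = -3/10*(-2) = ⅗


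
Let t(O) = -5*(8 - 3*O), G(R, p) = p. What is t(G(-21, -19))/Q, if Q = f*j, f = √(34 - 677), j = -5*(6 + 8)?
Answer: -65*I*√643/9002 ≈ -0.1831*I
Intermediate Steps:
j = -70 (j = -5*14 = -70)
f = I*√643 (f = √(-643) = I*√643 ≈ 25.357*I)
t(O) = -40 + 15*O
Q = -70*I*√643 (Q = (I*√643)*(-70) = -70*I*√643 ≈ -1775.0*I)
t(G(-21, -19))/Q = (-40 + 15*(-19))/((-70*I*√643)) = (-40 - 285)*(I*√643/45010) = -65*I*√643/9002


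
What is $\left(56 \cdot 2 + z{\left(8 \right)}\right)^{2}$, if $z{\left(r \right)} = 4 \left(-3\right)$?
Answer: $10000$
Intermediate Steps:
$z{\left(r \right)} = -12$
$\left(56 \cdot 2 + z{\left(8 \right)}\right)^{2} = \left(56 \cdot 2 - 12\right)^{2} = \left(112 - 12\right)^{2} = 100^{2} = 10000$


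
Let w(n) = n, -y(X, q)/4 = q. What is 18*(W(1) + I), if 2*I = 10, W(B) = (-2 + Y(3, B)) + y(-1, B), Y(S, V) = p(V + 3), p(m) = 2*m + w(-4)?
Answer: 54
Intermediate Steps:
y(X, q) = -4*q
p(m) = -4 + 2*m (p(m) = 2*m - 4 = -4 + 2*m)
Y(S, V) = 2 + 2*V (Y(S, V) = -4 + 2*(V + 3) = -4 + 2*(3 + V) = -4 + (6 + 2*V) = 2 + 2*V)
W(B) = -2*B (W(B) = (-2 + (2 + 2*B)) - 4*B = 2*B - 4*B = -2*B)
I = 5 (I = (½)*10 = 5)
18*(W(1) + I) = 18*(-2*1 + 5) = 18*(-2 + 5) = 18*3 = 54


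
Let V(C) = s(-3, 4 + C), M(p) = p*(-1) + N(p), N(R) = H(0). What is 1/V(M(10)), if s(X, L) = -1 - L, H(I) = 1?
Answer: ¼ ≈ 0.25000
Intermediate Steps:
N(R) = 1
M(p) = 1 - p (M(p) = p*(-1) + 1 = -p + 1 = 1 - p)
V(C) = -5 - C (V(C) = -1 - (4 + C) = -1 + (-4 - C) = -5 - C)
1/V(M(10)) = 1/(-5 - (1 - 1*10)) = 1/(-5 - (1 - 10)) = 1/(-5 - 1*(-9)) = 1/(-5 + 9) = 1/4 = ¼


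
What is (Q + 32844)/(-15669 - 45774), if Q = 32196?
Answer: -21680/20481 ≈ -1.0585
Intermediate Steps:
(Q + 32844)/(-15669 - 45774) = (32196 + 32844)/(-15669 - 45774) = 65040/(-61443) = 65040*(-1/61443) = -21680/20481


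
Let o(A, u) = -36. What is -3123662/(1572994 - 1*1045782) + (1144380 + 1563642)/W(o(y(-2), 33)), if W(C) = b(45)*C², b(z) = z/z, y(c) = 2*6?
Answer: 59318892863/28469448 ≈ 2083.6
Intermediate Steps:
y(c) = 12
b(z) = 1
W(C) = C² (W(C) = 1*C² = C²)
-3123662/(1572994 - 1*1045782) + (1144380 + 1563642)/W(o(y(-2), 33)) = -3123662/(1572994 - 1*1045782) + (1144380 + 1563642)/((-36)²) = -3123662/(1572994 - 1045782) + 2708022/1296 = -3123662/527212 + 2708022*(1/1296) = -3123662*1/527212 + 451337/216 = -1561831/263606 + 451337/216 = 59318892863/28469448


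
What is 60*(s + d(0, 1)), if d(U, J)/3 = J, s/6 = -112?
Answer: -40140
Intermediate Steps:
s = -672 (s = 6*(-112) = -672)
d(U, J) = 3*J
60*(s + d(0, 1)) = 60*(-672 + 3*1) = 60*(-672 + 3) = 60*(-669) = -40140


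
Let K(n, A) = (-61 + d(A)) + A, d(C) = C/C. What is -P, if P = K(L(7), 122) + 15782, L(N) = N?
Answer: -15844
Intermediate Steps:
d(C) = 1
K(n, A) = -60 + A (K(n, A) = (-61 + 1) + A = -60 + A)
P = 15844 (P = (-60 + 122) + 15782 = 62 + 15782 = 15844)
-P = -1*15844 = -15844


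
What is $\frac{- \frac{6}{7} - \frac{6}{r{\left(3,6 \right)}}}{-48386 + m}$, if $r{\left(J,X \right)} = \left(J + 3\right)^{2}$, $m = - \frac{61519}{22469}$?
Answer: $\frac{966167}{45664355226} \approx 2.1158 \cdot 10^{-5}$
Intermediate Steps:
$m = - \frac{61519}{22469}$ ($m = \left(-61519\right) \frac{1}{22469} = - \frac{61519}{22469} \approx -2.7379$)
$r{\left(J,X \right)} = \left(3 + J\right)^{2}$
$\frac{- \frac{6}{7} - \frac{6}{r{\left(3,6 \right)}}}{-48386 + m} = \frac{- \frac{6}{7} - \frac{6}{\left(3 + 3\right)^{2}}}{-48386 - \frac{61519}{22469}} = \frac{\left(-6\right) \frac{1}{7} - \frac{6}{6^{2}}}{- \frac{1087246553}{22469}} = - \frac{22469 \left(- \frac{6}{7} - \frac{6}{36}\right)}{1087246553} = - \frac{22469 \left(- \frac{6}{7} - \frac{1}{6}\right)}{1087246553} = \left(- \frac{22469}{1087246553}\right) \left(- \frac{43}{42}\right) = \frac{966167}{45664355226}$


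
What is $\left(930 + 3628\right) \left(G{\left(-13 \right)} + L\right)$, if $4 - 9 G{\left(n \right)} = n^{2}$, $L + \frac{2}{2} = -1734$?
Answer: $- \frac{23975080}{3} \approx -7.9917 \cdot 10^{6}$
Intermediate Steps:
$L = -1735$ ($L = -1 - 1734 = -1735$)
$G{\left(n \right)} = \frac{4}{9} - \frac{n^{2}}{9}$
$\left(930 + 3628\right) \left(G{\left(-13 \right)} + L\right) = \left(930 + 3628\right) \left(\left(\frac{4}{9} - \frac{\left(-13\right)^{2}}{9}\right) - 1735\right) = 4558 \left(\left(\frac{4}{9} - \frac{169}{9}\right) - 1735\right) = 4558 \left(- \frac{55}{3} - 1735\right) = 4558 \left(- \frac{5260}{3}\right) = - \frac{23975080}{3}$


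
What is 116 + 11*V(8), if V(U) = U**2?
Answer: 820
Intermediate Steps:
116 + 11*V(8) = 116 + 11*8**2 = 116 + 11*64 = 116 + 704 = 820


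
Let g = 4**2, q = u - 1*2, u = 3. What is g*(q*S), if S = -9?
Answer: -144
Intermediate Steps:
q = 1 (q = 3 - 1*2 = 3 - 2 = 1)
g = 16
g*(q*S) = 16*(1*(-9)) = 16*(-9) = -144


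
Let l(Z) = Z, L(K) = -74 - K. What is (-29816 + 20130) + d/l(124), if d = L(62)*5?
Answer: -300436/31 ≈ -9691.5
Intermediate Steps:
d = -680 (d = (-74 - 1*62)*5 = (-74 - 62)*5 = -136*5 = -680)
(-29816 + 20130) + d/l(124) = (-29816 + 20130) - 680/124 = -9686 - 680*1/124 = -9686 - 170/31 = -300436/31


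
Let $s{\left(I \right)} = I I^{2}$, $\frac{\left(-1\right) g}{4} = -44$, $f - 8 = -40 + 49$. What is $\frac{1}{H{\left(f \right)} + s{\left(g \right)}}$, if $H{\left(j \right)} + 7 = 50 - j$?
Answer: $\frac{1}{5451802} \approx 1.8343 \cdot 10^{-7}$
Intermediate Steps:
$f = 17$ ($f = 8 + \left(-40 + 49\right) = 8 + 9 = 17$)
$H{\left(j \right)} = 43 - j$ ($H{\left(j \right)} = -7 - \left(-50 + j\right) = 43 - j$)
$g = 176$ ($g = \left(-4\right) \left(-44\right) = 176$)
$s{\left(I \right)} = I^{3}$
$\frac{1}{H{\left(f \right)} + s{\left(g \right)}} = \frac{1}{\left(43 - 17\right) + 176^{3}} = \frac{1}{\left(43 - 17\right) + 5451776} = \frac{1}{26 + 5451776} = \frac{1}{5451802}$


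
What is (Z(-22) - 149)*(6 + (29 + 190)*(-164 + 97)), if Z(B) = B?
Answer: 2508057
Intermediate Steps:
(Z(-22) - 149)*(6 + (29 + 190)*(-164 + 97)) = (-22 - 149)*(6 + (29 + 190)*(-164 + 97)) = -171*(6 + 219*(-67)) = -171*(6 - 14673) = -171*(-14667) = 2508057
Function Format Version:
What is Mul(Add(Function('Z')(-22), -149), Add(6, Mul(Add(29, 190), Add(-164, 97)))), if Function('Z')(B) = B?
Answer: 2508057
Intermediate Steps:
Mul(Add(Function('Z')(-22), -149), Add(6, Mul(Add(29, 190), Add(-164, 97)))) = Mul(Add(-22, -149), Add(6, Mul(Add(29, 190), Add(-164, 97)))) = Mul(-171, Add(6, Mul(219, -67))) = Mul(-171, Add(6, -14673)) = Mul(-171, -14667) = 2508057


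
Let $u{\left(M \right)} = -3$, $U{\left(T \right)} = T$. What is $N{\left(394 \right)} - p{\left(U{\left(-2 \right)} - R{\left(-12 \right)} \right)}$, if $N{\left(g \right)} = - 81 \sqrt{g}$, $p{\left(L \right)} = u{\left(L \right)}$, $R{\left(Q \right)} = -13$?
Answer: $3 - 81 \sqrt{394} \approx -1604.8$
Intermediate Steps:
$p{\left(L \right)} = -3$
$N{\left(394 \right)} - p{\left(U{\left(-2 \right)} - R{\left(-12 \right)} \right)} = - 81 \sqrt{394} - -3 = - 81 \sqrt{394} + 3 = 3 - 81 \sqrt{394}$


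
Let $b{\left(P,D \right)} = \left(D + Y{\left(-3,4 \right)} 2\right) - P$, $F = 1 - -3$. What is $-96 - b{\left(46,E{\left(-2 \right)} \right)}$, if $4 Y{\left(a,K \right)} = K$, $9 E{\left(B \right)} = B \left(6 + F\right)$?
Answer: $- \frac{448}{9} \approx -49.778$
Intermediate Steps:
$F = 4$ ($F = 1 + 3 = 4$)
$E{\left(B \right)} = \frac{10 B}{9}$ ($E{\left(B \right)} = \frac{B \left(6 + 4\right)}{9} = \frac{B 10}{9} = \frac{10 B}{9}$)
$Y{\left(a,K \right)} = \frac{K}{4}$
$b{\left(P,D \right)} = 2 + D - P$ ($b{\left(P,D \right)} = \left(D + \frac{1}{4} \cdot 4 \cdot 2\right) - P = \left(D + 1 \cdot 2\right) - P = \left(D + 2\right) - P = \left(2 + D\right) - P = 2 + D - P$)
$-96 - b{\left(46,E{\left(-2 \right)} \right)} = -96 - \left(2 + \frac{10}{9} \left(-2\right) - 46\right) = -96 - \left(2 - \frac{20}{9} - 46\right) = -96 - - \frac{416}{9} = -96 + \frac{416}{9} = - \frac{448}{9}$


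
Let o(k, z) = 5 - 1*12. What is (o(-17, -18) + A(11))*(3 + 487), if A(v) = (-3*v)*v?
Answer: -181300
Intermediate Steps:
A(v) = -3*v²
o(k, z) = -7 (o(k, z) = 5 - 12 = -7)
(o(-17, -18) + A(11))*(3 + 487) = (-7 - 3*11²)*(3 + 487) = (-7 - 3*121)*490 = (-7 - 363)*490 = -370*490 = -181300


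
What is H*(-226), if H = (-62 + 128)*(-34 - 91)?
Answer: 1864500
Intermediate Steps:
H = -8250 (H = 66*(-125) = -8250)
H*(-226) = -8250*(-226) = 1864500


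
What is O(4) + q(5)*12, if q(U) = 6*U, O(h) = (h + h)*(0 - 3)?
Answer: 336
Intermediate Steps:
O(h) = -6*h (O(h) = (2*h)*(-3) = -6*h)
O(4) + q(5)*12 = -6*4 + (6*5)*12 = -24 + 30*12 = -24 + 360 = 336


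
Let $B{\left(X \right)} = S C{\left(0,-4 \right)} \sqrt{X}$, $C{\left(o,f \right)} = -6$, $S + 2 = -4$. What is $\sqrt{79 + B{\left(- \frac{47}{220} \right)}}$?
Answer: $\frac{\sqrt{238975 + 990 i \sqrt{2585}}}{55} \approx 8.9368 + 0.93095 i$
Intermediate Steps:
$S = -6$ ($S = -2 - 4 = -6$)
$B{\left(X \right)} = 36 \sqrt{X}$ ($B{\left(X \right)} = \left(-6\right) \left(-6\right) \sqrt{X} = 36 \sqrt{X}$)
$\sqrt{79 + B{\left(- \frac{47}{220} \right)}} = \sqrt{79 + 36 \sqrt{- \frac{47}{220}}} = \sqrt{79 + 36 \frac{i \sqrt{2585}}{110}} = \sqrt{79 + \frac{18 i \sqrt{2585}}{55}}$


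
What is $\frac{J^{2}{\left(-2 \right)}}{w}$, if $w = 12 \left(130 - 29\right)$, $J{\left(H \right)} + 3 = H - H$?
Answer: $\frac{3}{404} \approx 0.0074257$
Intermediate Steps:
$J{\left(H \right)} = -3$ ($J{\left(H \right)} = -3 + \left(H - H\right) = -3 + 0 = -3$)
$w = 1212$ ($w = 12 \cdot 101 = 1212$)
$\frac{J^{2}{\left(-2 \right)}}{w} = \frac{\left(-3\right)^{2}}{1212} = 9 \cdot \frac{1}{1212} = \frac{3}{404}$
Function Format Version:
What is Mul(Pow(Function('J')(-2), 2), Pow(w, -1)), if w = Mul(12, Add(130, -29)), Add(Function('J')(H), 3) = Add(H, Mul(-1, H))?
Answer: Rational(3, 404) ≈ 0.0074257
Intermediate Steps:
Function('J')(H) = -3 (Function('J')(H) = Add(-3, Add(H, Mul(-1, H))) = Add(-3, 0) = -3)
w = 1212 (w = Mul(12, 101) = 1212)
Mul(Pow(Function('J')(-2), 2), Pow(w, -1)) = Mul(Pow(-3, 2), Pow(1212, -1)) = Mul(9, Rational(1, 1212)) = Rational(3, 404)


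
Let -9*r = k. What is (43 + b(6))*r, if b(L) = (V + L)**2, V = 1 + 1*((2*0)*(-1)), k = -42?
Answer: 1288/3 ≈ 429.33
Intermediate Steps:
V = 1 (V = 1 + 1*(0*(-1)) = 1 + 1*0 = 1 + 0 = 1)
r = 14/3 (r = -1/9*(-42) = 14/3 ≈ 4.6667)
b(L) = (1 + L)**2
(43 + b(6))*r = (43 + (1 + 6)**2)*(14/3) = (43 + 7**2)*(14/3) = (43 + 49)*(14/3) = 92*(14/3) = 1288/3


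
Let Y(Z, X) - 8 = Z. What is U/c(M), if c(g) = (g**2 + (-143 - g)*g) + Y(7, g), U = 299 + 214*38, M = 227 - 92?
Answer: -8431/19290 ≈ -0.43707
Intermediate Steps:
Y(Z, X) = 8 + Z
M = 135
U = 8431 (U = 299 + 8132 = 8431)
c(g) = 15 + g**2 + g*(-143 - g) (c(g) = (g**2 + (-143 - g)*g) + (8 + 7) = (g**2 + g*(-143 - g)) + 15 = 15 + g**2 + g*(-143 - g))
U/c(M) = 8431/(15 - 143*135) = 8431/(15 - 19305) = 8431/(-19290) = 8431*(-1/19290) = -8431/19290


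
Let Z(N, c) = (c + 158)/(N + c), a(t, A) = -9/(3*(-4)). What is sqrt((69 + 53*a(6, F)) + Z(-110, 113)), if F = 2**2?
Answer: sqrt(7167)/6 ≈ 14.110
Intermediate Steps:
F = 4
a(t, A) = 3/4 (a(t, A) = -9/(-12) = -9*(-1/12) = 3/4)
Z(N, c) = (158 + c)/(N + c)
sqrt((69 + 53*a(6, F)) + Z(-110, 113)) = sqrt((69 + 53*(3/4)) + (158 + 113)/(-110 + 113)) = sqrt((69 + 159/4) + 271/3) = sqrt(435/4 + (1/3)*271) = sqrt(435/4 + 271/3) = sqrt(2389/12) = sqrt(7167)/6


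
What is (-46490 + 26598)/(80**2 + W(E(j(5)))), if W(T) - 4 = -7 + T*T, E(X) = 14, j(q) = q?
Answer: -19892/6593 ≈ -3.0171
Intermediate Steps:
W(T) = -3 + T**2 (W(T) = 4 + (-7 + T*T) = 4 + (-7 + T**2) = -3 + T**2)
(-46490 + 26598)/(80**2 + W(E(j(5)))) = (-46490 + 26598)/(80**2 + (-3 + 14**2)) = -19892/(6400 + (-3 + 196)) = -19892/(6400 + 193) = -19892/6593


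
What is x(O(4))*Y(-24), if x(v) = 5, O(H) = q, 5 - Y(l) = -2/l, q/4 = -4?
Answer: 295/12 ≈ 24.583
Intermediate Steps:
q = -16 (q = 4*(-4) = -16)
Y(l) = 5 + 2/l (Y(l) = 5 - (-2)/l = 5 + 2/l)
O(H) = -16
x(O(4))*Y(-24) = 5*(5 + 2/(-24)) = 5*(5 + 2*(-1/24)) = 5*(5 - 1/12) = 5*(59/12) = 295/12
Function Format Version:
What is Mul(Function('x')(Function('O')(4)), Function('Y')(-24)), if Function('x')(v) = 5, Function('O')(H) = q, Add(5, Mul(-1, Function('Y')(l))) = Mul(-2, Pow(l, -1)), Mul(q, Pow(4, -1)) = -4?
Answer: Rational(295, 12) ≈ 24.583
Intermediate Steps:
q = -16 (q = Mul(4, -4) = -16)
Function('Y')(l) = Add(5, Mul(2, Pow(l, -1))) (Function('Y')(l) = Add(5, Mul(-1, Mul(-2, Pow(l, -1)))) = Add(5, Mul(2, Pow(l, -1))))
Function('O')(H) = -16
Mul(Function('x')(Function('O')(4)), Function('Y')(-24)) = Mul(5, Add(5, Mul(2, Pow(-24, -1)))) = Mul(5, Add(5, Mul(2, Rational(-1, 24)))) = Mul(5, Add(5, Rational(-1, 12))) = Mul(5, Rational(59, 12)) = Rational(295, 12)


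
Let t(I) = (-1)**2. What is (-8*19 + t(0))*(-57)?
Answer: 8607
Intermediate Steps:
t(I) = 1
(-8*19 + t(0))*(-57) = (-8*19 + 1)*(-57) = (-152 + 1)*(-57) = -151*(-57) = 8607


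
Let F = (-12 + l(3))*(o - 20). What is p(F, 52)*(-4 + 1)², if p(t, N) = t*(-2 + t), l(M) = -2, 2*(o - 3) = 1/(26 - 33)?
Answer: 509787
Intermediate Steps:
o = 41/14 (o = 3 + 1/(2*(26 - 33)) = 3 + (½)/(-7) = 3 + (½)*(-⅐) = 3 - 1/14 = 41/14 ≈ 2.9286)
F = 239 (F = (-12 - 2)*(41/14 - 20) = -14*(-239/14) = 239)
p(F, 52)*(-4 + 1)² = (239*(-2 + 239))*(-4 + 1)² = (239*237)*(-3)² = 56643*9 = 509787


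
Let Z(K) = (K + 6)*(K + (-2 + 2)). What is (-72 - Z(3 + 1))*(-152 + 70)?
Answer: 9184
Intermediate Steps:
Z(K) = K*(6 + K) (Z(K) = (6 + K)*(K + 0) = (6 + K)*K = K*(6 + K))
(-72 - Z(3 + 1))*(-152 + 70) = (-72 - (3 + 1)*(6 + (3 + 1)))*(-152 + 70) = (-72 - 4*(6 + 4))*(-82) = (-72 - 4*10)*(-82) = (-72 - 1*40)*(-82) = (-72 - 40)*(-82) = -112*(-82) = 9184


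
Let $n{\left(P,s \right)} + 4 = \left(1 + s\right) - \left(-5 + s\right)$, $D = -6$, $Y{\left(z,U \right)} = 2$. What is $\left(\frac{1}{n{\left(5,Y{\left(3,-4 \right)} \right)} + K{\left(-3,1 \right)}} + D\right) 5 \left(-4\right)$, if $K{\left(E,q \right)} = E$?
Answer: $140$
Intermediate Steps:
$n{\left(P,s \right)} = 2$ ($n{\left(P,s \right)} = -4 + \left(\left(1 + s\right) - \left(-5 + s\right)\right) = -4 + 6 = 2$)
$\left(\frac{1}{n{\left(5,Y{\left(3,-4 \right)} \right)} + K{\left(-3,1 \right)}} + D\right) 5 \left(-4\right) = \left(\frac{1}{2 - 3} - 6\right) 5 \left(-4\right) = \left(\frac{1}{-1} - 6\right) \left(-20\right) = \left(-1 - 6\right) \left(-20\right) = \left(-7\right) \left(-20\right) = 140$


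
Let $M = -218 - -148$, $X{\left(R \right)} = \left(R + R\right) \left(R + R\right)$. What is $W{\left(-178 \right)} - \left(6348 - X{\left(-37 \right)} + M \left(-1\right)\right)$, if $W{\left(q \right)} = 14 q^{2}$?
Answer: $442634$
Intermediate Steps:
$X{\left(R \right)} = 4 R^{2}$ ($X{\left(R \right)} = 2 R 2 R = 4 R^{2}$)
$M = -70$ ($M = -218 + 148 = -70$)
$W{\left(-178 \right)} - \left(6348 - X{\left(-37 \right)} + M \left(-1\right)\right) = 14 \left(-178\right)^{2} - \left(6348 - 5476 + 70\right) = 14 \cdot 31684 + \left(\left(-6348 + 4 \cdot 1369\right) - 70\right) = 443576 + \left(\left(-6348 + 5476\right) - 70\right) = 443576 - 942 = 442634$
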